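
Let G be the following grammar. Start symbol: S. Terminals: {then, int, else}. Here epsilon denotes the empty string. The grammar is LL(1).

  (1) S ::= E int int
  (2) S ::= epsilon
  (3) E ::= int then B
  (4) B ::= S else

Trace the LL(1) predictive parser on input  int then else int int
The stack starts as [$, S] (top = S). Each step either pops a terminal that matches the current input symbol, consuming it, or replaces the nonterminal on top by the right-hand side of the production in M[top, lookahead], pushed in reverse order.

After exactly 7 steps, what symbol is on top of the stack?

int

     Stack                 Input                    Action
  1  $ S                   int then else int int $  expand S ::= E int int
  2  $ int int E           int then else int int $  expand E ::= int then B
  3  $ int int B then int  int then else int int $  match int
  4  $ int int B then      then else int int $      match then
  5  $ int int B           else int int $           expand B ::= S else
  6  $ int int else S      else int int $           expand S ::= epsilon
  7  $ int int else        else int int $           match else
Stack after step 7: $ int int (top = int).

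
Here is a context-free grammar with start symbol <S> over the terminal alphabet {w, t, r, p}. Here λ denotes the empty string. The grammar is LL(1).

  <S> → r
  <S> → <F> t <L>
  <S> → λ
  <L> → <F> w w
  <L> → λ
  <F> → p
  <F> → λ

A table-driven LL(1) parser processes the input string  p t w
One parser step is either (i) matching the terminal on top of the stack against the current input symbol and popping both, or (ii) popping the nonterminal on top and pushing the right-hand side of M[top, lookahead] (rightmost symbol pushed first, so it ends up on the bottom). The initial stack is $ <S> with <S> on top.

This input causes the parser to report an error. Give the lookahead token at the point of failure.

$

step 1: stack=$ <S>  input=p t w $  — expand <S> → <F> t <L>
step 2: stack=$ <L> t <F>  input=p t w $  — expand <F> → p
step 3: stack=$ <L> t p  input=p t w $  — match p
step 4: stack=$ <L> t  input=t w $  — match t
step 5: stack=$ <L>  input=w $  — expand <L> → <F> w w
step 6: stack=$ w w <F>  input=w $  — expand <F> → λ
step 7: stack=$ w w  input=w $  — match w
step 8: stack=$ w  input=$  — error: top is terminal w but lookahead is $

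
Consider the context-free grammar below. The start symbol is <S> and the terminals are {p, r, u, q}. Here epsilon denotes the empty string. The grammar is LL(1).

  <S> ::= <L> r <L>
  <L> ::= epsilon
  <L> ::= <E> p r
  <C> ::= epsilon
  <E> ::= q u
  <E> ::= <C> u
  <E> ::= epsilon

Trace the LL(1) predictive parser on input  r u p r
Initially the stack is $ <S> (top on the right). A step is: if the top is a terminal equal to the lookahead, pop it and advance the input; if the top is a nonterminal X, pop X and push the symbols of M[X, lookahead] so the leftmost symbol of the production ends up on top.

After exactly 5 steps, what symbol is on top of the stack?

<C>

step 1: stack=$ <S>  input=r u p r $  — expand <S> ::= <L> r <L>
step 2: stack=$ <L> r <L>  input=r u p r $  — expand <L> ::= epsilon
step 3: stack=$ <L> r  input=r u p r $  — match r
step 4: stack=$ <L>  input=u p r $  — expand <L> ::= <E> p r
step 5: stack=$ r p <E>  input=u p r $  — expand <E> ::= <C> u
Stack after step 5: $ r p u <C> (top = <C>).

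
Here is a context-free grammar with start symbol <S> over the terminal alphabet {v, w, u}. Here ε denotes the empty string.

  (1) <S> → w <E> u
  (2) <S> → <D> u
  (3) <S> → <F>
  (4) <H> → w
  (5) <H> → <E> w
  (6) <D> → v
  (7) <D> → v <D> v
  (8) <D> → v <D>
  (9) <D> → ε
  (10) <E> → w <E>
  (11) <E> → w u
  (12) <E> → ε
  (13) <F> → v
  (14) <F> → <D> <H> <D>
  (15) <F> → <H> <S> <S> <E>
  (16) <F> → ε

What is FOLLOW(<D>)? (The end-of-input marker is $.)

FIRST(<D>): from <D>→v we get {v}; from <D>→v <D> v we get {v}; from <D>→v <D> we get {v}; from <D>→ε we get {ε}. So FIRST(<D>) = {ε, v}.
FIRST(<E>): from <E>→w <E> we get {w}; from <E>→w u we get {w}; from <E>→ε we get {ε}. So FIRST(<E>) = {ε, w}.
FIRST(<H>): from <H>→w we get {w}; from <H>→<E> w we get {w}. So FIRST(<H>) = {w}.
FIRST(<F>): from <F>→v we get {v}; from <F>→<D> <H> <D> we get {v, w}; from <F>→<H> <S> <S> <E> we get {w}; from <F>→ε we get {ε}. So FIRST(<F>) = {ε, v, w}.
FIRST(<S>): from <S>→w <E> u we get {w}; from <S>→<D> u we get {u, v}; from <S>→<F> we get {ε, v, w}. So FIRST(<S>) = {ε, u, v, w}.
FOLLOW(<S>) includes $ since <S> is the start symbol.
FOLLOW(<S>): in <F>→<H> <S> <S> <E> (occurrence 1), <S> is followed by <S> <E> with FIRST {ε, u, v, w}; in <F>→<H> <S> <S> <E> (occurrence 1), the suffix after <S> is nullable, so FOLLOW(<S>) ⊇ FOLLOW(<F>) = {$, u, v, w}; in <F>→<H> <S> <S> <E> (occurrence 2), <S> is followed by <E> with FIRST {ε, w}; in <F>→<H> <S> <S> <E> (occurrence 2), the suffix after <S> is nullable, so FOLLOW(<S>) ⊇ FOLLOW(<F>) = {$, u, v, w}. Thus FOLLOW(<S>) = {$, u, v, w}.
FOLLOW(<F>): in <S>→<F>, the suffix after <F> is empty, so FOLLOW(<F>) ⊇ FOLLOW(<S>) = {$, u, v, w}. Thus FOLLOW(<F>) = {$, u, v, w}.
FOLLOW(<H>): in <F>→<D> <H> <D>, <H> is followed by <D> with FIRST {ε, v}; in <F>→<D> <H> <D>, the suffix after <H> is nullable, so FOLLOW(<H>) ⊇ FOLLOW(<F>) = {$, u, v, w}; in <F>→<H> <S> <S> <E>, <H> is followed by <S> <S> <E> with FIRST {ε, u, v, w}; in <F>→<H> <S> <S> <E>, the suffix after <H> is nullable, so FOLLOW(<H>) ⊇ FOLLOW(<F>) = {$, u, v, w}. Thus FOLLOW(<H>) = {$, u, v, w}.
FOLLOW(<D>): in <S>→<D> u, <D> is followed by u with FIRST {u}; in <D>→v <D> v, <D> is followed by v with FIRST {v}; in <D>→v <D>, the suffix after <D> is empty (adds nothing new); in <F>→<D> <H> <D> (occurrence 1), <D> is followed by <H> <D> with FIRST {w}; in <F>→<D> <H> <D> (occurrence 2), the suffix after <D> is empty, so FOLLOW(<D>) ⊇ FOLLOW(<F>) = {$, u, v, w}. Thus FOLLOW(<D>) = {$, u, v, w}.
FOLLOW(<E>): in <S>→w <E> u, <E> is followed by u with FIRST {u}; in <H>→<E> w, <E> is followed by w with FIRST {w}; in <E>→w <E>, the suffix after <E> is empty (adds nothing new); in <F>→<H> <S> <S> <E>, the suffix after <E> is empty, so FOLLOW(<E>) ⊇ FOLLOW(<F>) = {$, u, v, w}. Thus FOLLOW(<E>) = {$, u, v, w}.

{$, u, v, w}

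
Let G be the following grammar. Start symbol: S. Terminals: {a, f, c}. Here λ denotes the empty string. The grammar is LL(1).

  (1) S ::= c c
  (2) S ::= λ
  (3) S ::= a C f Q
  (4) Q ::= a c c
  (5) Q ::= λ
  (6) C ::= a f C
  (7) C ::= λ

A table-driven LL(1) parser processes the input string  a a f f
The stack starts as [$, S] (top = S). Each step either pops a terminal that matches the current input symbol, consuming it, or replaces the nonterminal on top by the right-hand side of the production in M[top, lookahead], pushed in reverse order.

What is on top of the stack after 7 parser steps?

Q

step 1: stack=$ S  input=a a f f $  — expand S ::= a C f Q
step 2: stack=$ Q f C a  input=a a f f $  — match a
step 3: stack=$ Q f C  input=a f f $  — expand C ::= a f C
step 4: stack=$ Q f C f a  input=a f f $  — match a
step 5: stack=$ Q f C f  input=f f $  — match f
step 6: stack=$ Q f C  input=f $  — expand C ::= λ
step 7: stack=$ Q f  input=f $  — match f
Stack after step 7: $ Q (top = Q).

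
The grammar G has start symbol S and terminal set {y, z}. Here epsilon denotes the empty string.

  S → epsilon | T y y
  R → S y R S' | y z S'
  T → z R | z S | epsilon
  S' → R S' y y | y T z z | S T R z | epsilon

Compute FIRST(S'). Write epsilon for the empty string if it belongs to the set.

{epsilon, y, z}

FIRST(T): from T→z R we get {z}; from T→z S we get {z}; from T→epsilon we get {epsilon}. So FIRST(T) = {epsilon, z}.
FIRST(S): from S→epsilon we get {epsilon}; from S→T y y we get {y, z}. So FIRST(S) = {epsilon, y, z}.
FIRST(R): from R→S y R S' we get {y, z}; from R→y z S' we get {y}. So FIRST(R) = {y, z}.
FIRST(S'): from S'→R S' y y we get {y, z}; from S'→y T z z we get {y}; from S'→S T R z we get {y, z}; from S'→epsilon we get {epsilon}. So FIRST(S') = {epsilon, y, z}.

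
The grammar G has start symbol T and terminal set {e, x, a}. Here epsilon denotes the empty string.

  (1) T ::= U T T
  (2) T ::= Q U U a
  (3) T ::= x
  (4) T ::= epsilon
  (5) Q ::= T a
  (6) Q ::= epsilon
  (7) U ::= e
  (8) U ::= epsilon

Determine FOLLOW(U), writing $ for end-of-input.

FIRST(U): from U::=e we get {e}; from U::=epsilon we get {epsilon}. So FIRST(U) = {epsilon, e}.
FIRST(T): from T::=U T T we get {epsilon, a, e, x}; from T::=Q U U a we get {a, e, x}; from T::=x we get {x}; from T::=epsilon we get {epsilon}. So FIRST(T) = {epsilon, a, e, x}.
FIRST(Q): from Q::=T a we get {a, e, x}; from Q::=epsilon we get {epsilon}. So FIRST(Q) = {epsilon, a, e, x}.
FOLLOW(T) includes $ since T is the start symbol.
FOLLOW(T): in T::=U T T (occurrence 1), T is followed by T with FIRST {epsilon, a, e, x}; in T::=U T T (occurrence 1), the suffix after T is nullable (adds nothing new); in T::=U T T (occurrence 2), the suffix after T is empty (adds nothing new); in Q::=T a, T is followed by a with FIRST {a}. Thus FOLLOW(T) = {$, a, e, x}.
FOLLOW(Q): in T::=Q U U a, Q is followed by U U a with FIRST {a, e}. Thus FOLLOW(Q) = {a, e}.
FOLLOW(U): in T::=U T T, U is followed by T T with FIRST {epsilon, a, e, x}; in T::=U T T, the suffix after U is nullable, so FOLLOW(U) ⊇ FOLLOW(T) = {$, a, e, x}; in T::=Q U U a (occurrence 1), U is followed by U a with FIRST {a, e}; in T::=Q U U a (occurrence 2), U is followed by a with FIRST {a}. Thus FOLLOW(U) = {$, a, e, x}.

{$, a, e, x}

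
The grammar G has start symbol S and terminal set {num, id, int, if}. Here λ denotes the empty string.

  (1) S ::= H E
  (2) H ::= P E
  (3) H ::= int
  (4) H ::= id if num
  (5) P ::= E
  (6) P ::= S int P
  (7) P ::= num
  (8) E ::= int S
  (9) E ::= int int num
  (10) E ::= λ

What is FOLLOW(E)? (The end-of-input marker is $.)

{$, int}

FIRST(E) = {λ, int}
FIRST(S) = {λ, id, int, num}  (via H E)
FIRST(P) = {λ, id, int, num}  (via E, S int P)
FIRST(H) = {λ, id, int, num}  (via P E)
FOLLOW(S) includes $ since S is the start symbol.
FOLLOW(S): in P::=S int P, S is followed by int P with FIRST {int}; in E::=int S, the suffix after S is empty, so FOLLOW(S) ⊇ FOLLOW(E) = {$, int}. Thus FOLLOW(S) = {$, int}.
FOLLOW(H): in S::=H E, H is followed by E with FIRST {λ, int}; in S::=H E, the suffix after H is nullable, so FOLLOW(H) ⊇ FOLLOW(S) = {$, int}. Thus FOLLOW(H) = {$, int}.
FOLLOW(P): in H::=P E, P is followed by E with FIRST {λ, int}; in H::=P E, the suffix after P is nullable, so FOLLOW(P) ⊇ FOLLOW(H) = {$, int}; in P::=S int P, the suffix after P is empty (adds nothing new). Thus FOLLOW(P) = {$, int}.
FOLLOW(E): in S::=H E, the suffix after E is empty, so FOLLOW(E) ⊇ FOLLOW(S) = {$, int}; in H::=P E, the suffix after E is empty, so FOLLOW(E) ⊇ FOLLOW(H) = {$, int}; in P::=E, the suffix after E is empty, so FOLLOW(E) ⊇ FOLLOW(P) = {$, int}. Thus FOLLOW(E) = {$, int}.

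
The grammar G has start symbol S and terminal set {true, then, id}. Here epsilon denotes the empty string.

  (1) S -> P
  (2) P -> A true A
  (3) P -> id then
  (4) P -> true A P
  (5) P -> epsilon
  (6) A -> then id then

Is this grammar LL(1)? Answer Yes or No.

Yes

FIRST(S) = {epsilon, id, then, true}
FIRST(P) = {epsilon, id, then, true}
FIRST(A) = {then}
FOLLOW(S) = {$}
FOLLOW(P) = {$}
FOLLOW(A) = {$, id, then, true}
Each cell of M receives at most one production.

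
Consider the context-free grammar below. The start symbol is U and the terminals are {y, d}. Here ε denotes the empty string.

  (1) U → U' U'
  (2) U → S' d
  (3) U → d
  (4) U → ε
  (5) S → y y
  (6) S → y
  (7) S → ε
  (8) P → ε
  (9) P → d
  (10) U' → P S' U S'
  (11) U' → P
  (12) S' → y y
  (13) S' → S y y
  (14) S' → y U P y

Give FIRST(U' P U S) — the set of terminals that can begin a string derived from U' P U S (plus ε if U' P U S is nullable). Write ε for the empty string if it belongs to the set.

FIRST(S): from S→y y we get {y}; from S→y we get {y}; from S→ε we get {ε}. So FIRST(S) = {ε, y}.
FIRST(P): from P→ε we get {ε}; from P→d we get {d}. So FIRST(P) = {ε, d}.
FIRST(S'): from S'→y y we get {y}; from S'→S y y we get {y}; from S'→y U P y we get {y}. So FIRST(S') = {y}.
FIRST(U'): from U'→P S' U S' we get {d, y}; from U'→P we get {ε, d}. So FIRST(U') = {ε, d, y}.
FIRST(U): from U→U' U' we get {ε, d, y}; from U→S' d we get {y}; from U→d we get {d}; from U→ε we get {ε}. So FIRST(U) = {ε, d, y}.
FIRST(U' P U S): take FIRST of each symbol in turn, carrying on past any symbol whose FIRST contains ε; result {ε, d, y}.

{ε, d, y}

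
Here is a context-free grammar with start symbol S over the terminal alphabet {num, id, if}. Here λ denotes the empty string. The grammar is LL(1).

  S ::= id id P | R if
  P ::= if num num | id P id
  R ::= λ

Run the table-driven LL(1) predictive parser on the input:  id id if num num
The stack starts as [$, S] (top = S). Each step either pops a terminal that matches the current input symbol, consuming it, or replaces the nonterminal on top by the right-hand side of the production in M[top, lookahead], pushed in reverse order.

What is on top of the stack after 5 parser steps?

num

step 1: stack=$ S  input=id id if num num $  — expand S ::= id id P
step 2: stack=$ P id id  input=id id if num num $  — match id
step 3: stack=$ P id  input=id if num num $  — match id
step 4: stack=$ P  input=if num num $  — expand P ::= if num num
step 5: stack=$ num num if  input=if num num $  — match if
Stack after step 5: $ num num (top = num).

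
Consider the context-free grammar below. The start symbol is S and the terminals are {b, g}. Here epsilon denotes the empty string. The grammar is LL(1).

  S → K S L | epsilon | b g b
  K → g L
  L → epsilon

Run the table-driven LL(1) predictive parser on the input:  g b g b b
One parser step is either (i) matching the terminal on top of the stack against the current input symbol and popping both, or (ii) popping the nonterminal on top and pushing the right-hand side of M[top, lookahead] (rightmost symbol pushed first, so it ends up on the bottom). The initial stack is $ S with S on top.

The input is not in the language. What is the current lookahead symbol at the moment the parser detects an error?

step 1: stack=$ S  input=g b g b b $  — expand S → K S L
step 2: stack=$ L S K  input=g b g b b $  — expand K → g L
step 3: stack=$ L S L g  input=g b g b b $  — match g
step 4: stack=$ L S L  input=b g b b $  — expand L → epsilon
step 5: stack=$ L S  input=b g b b $  — expand S → b g b
step 6: stack=$ L b g b  input=b g b b $  — match b
step 7: stack=$ L b g  input=g b b $  — match g
step 8: stack=$ L b  input=b b $  — match b
step 9: stack=$ L  input=b $  — expand L → epsilon
step 10: stack=$  input=b $  — error: stack empty but input remains

b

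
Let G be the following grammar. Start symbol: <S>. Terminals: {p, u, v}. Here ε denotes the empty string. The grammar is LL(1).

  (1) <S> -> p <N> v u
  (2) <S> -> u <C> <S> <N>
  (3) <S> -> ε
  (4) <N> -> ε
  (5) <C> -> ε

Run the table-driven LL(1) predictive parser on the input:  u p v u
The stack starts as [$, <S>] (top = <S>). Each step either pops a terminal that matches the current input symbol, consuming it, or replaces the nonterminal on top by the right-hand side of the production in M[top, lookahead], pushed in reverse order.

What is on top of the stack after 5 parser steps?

<N>

     Stack            Input      Action
  1  $ <S>            u p v u $  expand <S> -> u <C> <S> <N>
  2  $ <N> <S> <C> u  u p v u $  match u
  3  $ <N> <S> <C>    p v u $    expand <C> -> ε
  4  $ <N> <S>        p v u $    expand <S> -> p <N> v u
  5  $ <N> u v <N> p  p v u $    match p
Stack after step 5: $ <N> u v <N> (top = <N>).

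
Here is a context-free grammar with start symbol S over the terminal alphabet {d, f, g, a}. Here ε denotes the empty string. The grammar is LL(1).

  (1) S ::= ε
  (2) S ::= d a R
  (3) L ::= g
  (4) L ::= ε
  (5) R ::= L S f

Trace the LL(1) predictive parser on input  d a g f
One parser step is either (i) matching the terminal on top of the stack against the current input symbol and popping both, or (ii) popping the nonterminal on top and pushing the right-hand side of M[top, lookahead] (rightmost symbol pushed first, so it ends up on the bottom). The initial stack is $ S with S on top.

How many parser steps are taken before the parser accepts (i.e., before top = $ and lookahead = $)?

8

     Stack    Input      Action
  1  $ S      d a g f $  expand S ::= d a R
  2  $ R a d  d a g f $  match d
  3  $ R a    a g f $    match a
  4  $ R      g f $      expand R ::= L S f
  5  $ f S L  g f $      expand L ::= g
  6  $ f S g  g f $      match g
  7  $ f S    f $        expand S ::= ε
  8  $ f      f $        match f
Accept reached after 8 steps.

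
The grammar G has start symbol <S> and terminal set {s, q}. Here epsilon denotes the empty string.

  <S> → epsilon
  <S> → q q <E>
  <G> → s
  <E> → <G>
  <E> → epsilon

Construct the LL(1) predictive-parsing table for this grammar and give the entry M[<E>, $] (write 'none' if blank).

FIRST(<S>): from <S>→epsilon we get {epsilon}; from <S>→q q <E> we get {q}. So FIRST(<S>) = {epsilon, q}.
FIRST(<G>): from <G>→s we get {s}. So FIRST(<G>) = {s}.
FIRST(<E>): from <E>→<G> we get {s}; from <E>→epsilon we get {epsilon}. So FIRST(<E>) = {epsilon, s}.
FOLLOW(<S>) includes $ since <S> is the start symbol.
FOLLOW(<S>): <S> appears on no right-hand side. Thus FOLLOW(<S>) = {$}.
FOLLOW(<E>): in <S>→q q <E>, the suffix after <E> is empty, so FOLLOW(<E>) ⊇ FOLLOW(<S>) = {$}. Thus FOLLOW(<E>) = {$}.
For <E> → <G>: FIRST(<G>) = {s}, so it goes in M[<E>, t] for t ∈ {s}.
For <E> → epsilon: FIRST(epsilon) = {epsilon}, so it goes in M[<E>, t] for t ∈ {}; since epsilon ∈ FIRST, also for every t ∈ FOLLOW(<E>) = {$}.

<E> → epsilon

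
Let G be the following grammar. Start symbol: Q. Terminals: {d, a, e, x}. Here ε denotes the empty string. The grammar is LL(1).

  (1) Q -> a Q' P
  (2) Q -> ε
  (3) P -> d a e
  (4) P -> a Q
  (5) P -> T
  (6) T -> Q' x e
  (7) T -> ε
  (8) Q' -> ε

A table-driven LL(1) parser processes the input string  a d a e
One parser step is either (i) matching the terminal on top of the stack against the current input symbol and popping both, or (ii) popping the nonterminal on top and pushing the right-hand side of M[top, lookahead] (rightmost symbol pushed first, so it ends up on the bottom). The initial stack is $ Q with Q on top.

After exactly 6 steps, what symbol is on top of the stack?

e

     Stack     Input      Action
  1  $ Q       a d a e $  expand Q -> a Q' P
  2  $ P Q' a  a d a e $  match a
  3  $ P Q'    d a e $    expand Q' -> ε
  4  $ P       d a e $    expand P -> d a e
  5  $ e a d   d a e $    match d
  6  $ e a     a e $      match a
Stack after step 6: $ e (top = e).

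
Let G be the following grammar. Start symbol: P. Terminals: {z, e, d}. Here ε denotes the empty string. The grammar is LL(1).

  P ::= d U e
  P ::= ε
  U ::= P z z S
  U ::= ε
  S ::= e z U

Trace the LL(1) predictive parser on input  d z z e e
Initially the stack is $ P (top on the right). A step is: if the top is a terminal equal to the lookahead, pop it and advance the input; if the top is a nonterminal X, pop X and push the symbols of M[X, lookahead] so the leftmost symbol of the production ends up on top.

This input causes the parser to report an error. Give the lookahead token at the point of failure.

     Stack        Input        Action
  1  $ P          d z z e e $  expand P ::= d U e
  2  $ e U d      d z z e e $  match d
  3  $ e U        z z e e $    expand U ::= P z z S
  4  $ e S z z P  z z e e $    expand P ::= ε
  5  $ e S z z    z z e e $    match z
  6  $ e S z      z e e $      match z
  7  $ e S        e e $        expand S ::= e z U
  8  $ e U z e    e e $        match e
  9  $ e U z      e $          error: top is terminal z but lookahead is e

e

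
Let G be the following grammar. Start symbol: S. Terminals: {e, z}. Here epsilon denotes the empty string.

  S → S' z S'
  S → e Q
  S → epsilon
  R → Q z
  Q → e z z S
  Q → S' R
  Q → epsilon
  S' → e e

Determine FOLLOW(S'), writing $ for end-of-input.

{$, e, z}

FIRST(S'): from S'→e e we get {e}. So FIRST(S') = {e}.
FIRST(S): from S→S' z S' we get {e}; from S→e Q we get {e}; from S→epsilon we get {epsilon}. So FIRST(S) = {epsilon, e}.
FIRST(Q): from Q→e z z S we get {e}; from Q→S' R we get {e}; from Q→epsilon we get {epsilon}. So FIRST(Q) = {epsilon, e}.
FIRST(R): from R→Q z we get {e, z}. So FIRST(R) = {e, z}.
FOLLOW(S) includes $ since S is the start symbol.
FOLLOW(S): in Q→e z z S, the suffix after S is empty, so FOLLOW(S) ⊇ FOLLOW(Q) = {$, z}. Thus FOLLOW(S) = {$, z}.
FOLLOW(Q): in S→e Q, the suffix after Q is empty, so FOLLOW(Q) ⊇ FOLLOW(S) = {$, z}; in R→Q z, Q is followed by z with FIRST {z}. Thus FOLLOW(Q) = {$, z}.
FOLLOW(R): in Q→S' R, the suffix after R is empty, so FOLLOW(R) ⊇ FOLLOW(Q) = {$, z}. Thus FOLLOW(R) = {$, z}.
FOLLOW(S'): in S→S' z S' (occurrence 1), S' is followed by z S' with FIRST {z}; in S→S' z S' (occurrence 2), the suffix after S' is empty, so FOLLOW(S') ⊇ FOLLOW(S) = {$, z}; in Q→S' R, S' is followed by R with FIRST {e, z}. Thus FOLLOW(S') = {$, e, z}.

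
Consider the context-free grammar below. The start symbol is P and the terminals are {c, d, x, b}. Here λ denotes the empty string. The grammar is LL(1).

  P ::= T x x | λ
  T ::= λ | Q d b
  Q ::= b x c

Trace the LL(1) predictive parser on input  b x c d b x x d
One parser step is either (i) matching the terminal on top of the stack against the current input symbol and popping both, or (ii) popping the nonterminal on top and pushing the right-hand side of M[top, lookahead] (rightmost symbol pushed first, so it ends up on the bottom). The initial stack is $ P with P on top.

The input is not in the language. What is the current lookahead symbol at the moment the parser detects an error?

d

      Stack            Input              Action
   1  $ P              b x c d b x x d $  expand P ::= T x x
   2  $ x x T          b x c d b x x d $  expand T ::= Q d b
   3  $ x x b d Q      b x c d b x x d $  expand Q ::= b x c
   4  $ x x b d c x b  b x c d b x x d $  match b
   5  $ x x b d c x    x c d b x x d $    match x
   6  $ x x b d c      c d b x x d $      match c
   7  $ x x b d        d b x x d $        match d
   8  $ x x b          b x x d $          match b
   9  $ x x            x x d $            match x
  10  $ x              x d $              match x
  11  $                d $                error: stack empty but input remains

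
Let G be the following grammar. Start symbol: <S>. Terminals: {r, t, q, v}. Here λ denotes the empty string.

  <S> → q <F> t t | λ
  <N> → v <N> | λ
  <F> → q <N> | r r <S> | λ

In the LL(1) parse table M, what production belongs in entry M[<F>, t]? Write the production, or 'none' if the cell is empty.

FIRST(<S>): from <S>→q <F> t t we get {q}; from <S>→λ we get {λ}. So FIRST(<S>) = {λ, q}.
FIRST(<N>): from <N>→v <N> we get {v}; from <N>→λ we get {λ}. So FIRST(<N>) = {λ, v}.
FIRST(<F>): from <F>→q <N> we get {q}; from <F>→r r <S> we get {r}; from <F>→λ we get {λ}. So FIRST(<F>) = {λ, q, r}.
FOLLOW(<S>) includes $ since <S> is the start symbol.
FOLLOW(<F>): in <S>→q <F> t t, <F> is followed by t t with FIRST {t}. Thus FOLLOW(<F>) = {t}.
For <F> → q <N>: FIRST(q <N>) = {q}, so it goes in M[<F>, t] for t ∈ {q}.
For <F> → r r <S>: FIRST(r r <S>) = {r}, so it goes in M[<F>, t] for t ∈ {r}.
For <F> → λ: FIRST(λ) = {λ}, so it goes in M[<F>, t] for t ∈ {}; since λ ∈ FIRST, also for every t ∈ FOLLOW(<F>) = {t}.

<F> → λ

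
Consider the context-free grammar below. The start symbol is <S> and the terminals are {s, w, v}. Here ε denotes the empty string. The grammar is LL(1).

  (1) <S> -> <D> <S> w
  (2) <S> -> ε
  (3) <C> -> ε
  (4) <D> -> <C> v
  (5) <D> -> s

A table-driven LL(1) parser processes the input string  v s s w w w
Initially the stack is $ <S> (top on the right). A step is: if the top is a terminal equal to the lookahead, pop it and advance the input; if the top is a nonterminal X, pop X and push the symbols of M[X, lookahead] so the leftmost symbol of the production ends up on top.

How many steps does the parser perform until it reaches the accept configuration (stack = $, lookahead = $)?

      Stack            Input          Action
   1  $ <S>            v s s w w w $  expand <S> -> <D> <S> w
   2  $ w <S> <D>      v s s w w w $  expand <D> -> <C> v
   3  $ w <S> v <C>    v s s w w w $  expand <C> -> ε
   4  $ w <S> v        v s s w w w $  match v
   5  $ w <S>          s s w w w $    expand <S> -> <D> <S> w
   6  $ w w <S> <D>    s s w w w $    expand <D> -> s
   7  $ w w <S> s      s s w w w $    match s
   8  $ w w <S>        s w w w $      expand <S> -> <D> <S> w
   9  $ w w w <S> <D>  s w w w $      expand <D> -> s
  10  $ w w w <S> s    s w w w $      match s
  11  $ w w w <S>      w w w $        expand <S> -> ε
  12  $ w w w          w w w $        match w
  13  $ w w            w w $          match w
  14  $ w              w $            match w
Accept reached after 14 steps.

14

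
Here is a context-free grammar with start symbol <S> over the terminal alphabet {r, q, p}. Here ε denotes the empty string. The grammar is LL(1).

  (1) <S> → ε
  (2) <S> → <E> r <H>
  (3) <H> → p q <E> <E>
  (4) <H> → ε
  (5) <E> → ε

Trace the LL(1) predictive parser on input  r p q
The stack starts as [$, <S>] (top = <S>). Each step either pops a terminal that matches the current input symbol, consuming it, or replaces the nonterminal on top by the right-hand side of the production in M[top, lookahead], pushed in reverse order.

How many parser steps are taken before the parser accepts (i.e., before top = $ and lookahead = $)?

8

step 1: stack=$ <S>  input=r p q $  — expand <S> → <E> r <H>
step 2: stack=$ <H> r <E>  input=r p q $  — expand <E> → ε
step 3: stack=$ <H> r  input=r p q $  — match r
step 4: stack=$ <H>  input=p q $  — expand <H> → p q <E> <E>
step 5: stack=$ <E> <E> q p  input=p q $  — match p
step 6: stack=$ <E> <E> q  input=q $  — match q
step 7: stack=$ <E> <E>  input=$  — expand <E> → ε
step 8: stack=$ <E>  input=$  — expand <E> → ε
Accept reached after 8 steps.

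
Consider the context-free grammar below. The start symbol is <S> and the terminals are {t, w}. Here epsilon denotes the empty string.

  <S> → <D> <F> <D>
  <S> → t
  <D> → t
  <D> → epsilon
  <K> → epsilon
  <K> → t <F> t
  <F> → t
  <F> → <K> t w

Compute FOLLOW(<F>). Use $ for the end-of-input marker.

{$, t}

FIRST(<D>) = {epsilon, t}
FIRST(<K>) = {epsilon, t}
FIRST(<F>) = {t}  (via <K> t w)
FIRST(<S>) = {t}  (via <D> <F> <D>)
FOLLOW(<S>) includes $ since <S> is the start symbol.
FOLLOW(<S>): <S> appears on no right-hand side. Thus FOLLOW(<S>) = {$}.
FOLLOW(<D>): in <S>→<D> <F> <D> (occurrence 1), <D> is followed by <F> <D> with FIRST {t}; in <S>→<D> <F> <D> (occurrence 2), the suffix after <D> is empty, so FOLLOW(<D>) ⊇ FOLLOW(<S>) = {$}. Thus FOLLOW(<D>) = {$, t}.
FOLLOW(<K>): in <F>→<K> t w, <K> is followed by t w with FIRST {t}. Thus FOLLOW(<K>) = {t}.
FOLLOW(<F>): in <S>→<D> <F> <D>, <F> is followed by <D> with FIRST {epsilon, t}; in <S>→<D> <F> <D>, the suffix after <F> is nullable, so FOLLOW(<F>) ⊇ FOLLOW(<S>) = {$}; in <K>→t <F> t, <F> is followed by t with FIRST {t}. Thus FOLLOW(<F>) = {$, t}.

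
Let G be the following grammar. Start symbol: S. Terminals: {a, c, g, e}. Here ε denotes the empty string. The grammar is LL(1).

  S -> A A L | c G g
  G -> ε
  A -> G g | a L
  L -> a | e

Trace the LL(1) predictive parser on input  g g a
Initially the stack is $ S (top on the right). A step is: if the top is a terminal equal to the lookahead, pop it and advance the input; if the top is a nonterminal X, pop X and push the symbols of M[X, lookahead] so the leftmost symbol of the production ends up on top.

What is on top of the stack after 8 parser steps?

     Stack      Input    Action
  1  $ S        g g a $  expand S -> A A L
  2  $ L A A    g g a $  expand A -> G g
  3  $ L A g G  g g a $  expand G -> ε
  4  $ L A g    g g a $  match g
  5  $ L A      g a $    expand A -> G g
  6  $ L g G    g a $    expand G -> ε
  7  $ L g      g a $    match g
  8  $ L        a $      expand L -> a
Stack after step 8: $ a (top = a).

a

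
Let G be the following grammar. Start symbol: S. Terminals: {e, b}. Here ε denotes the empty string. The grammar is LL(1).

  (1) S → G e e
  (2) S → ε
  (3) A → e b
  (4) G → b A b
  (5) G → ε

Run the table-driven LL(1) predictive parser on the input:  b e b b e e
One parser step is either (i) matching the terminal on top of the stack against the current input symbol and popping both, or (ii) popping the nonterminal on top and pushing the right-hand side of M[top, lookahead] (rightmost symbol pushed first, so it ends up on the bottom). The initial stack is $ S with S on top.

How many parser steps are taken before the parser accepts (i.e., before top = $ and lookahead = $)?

     Stack        Input          Action
  1  $ S          b e b b e e $  expand S → G e e
  2  $ e e G      b e b b e e $  expand G → b A b
  3  $ e e b A b  b e b b e e $  match b
  4  $ e e b A    e b b e e $    expand A → e b
  5  $ e e b b e  e b b e e $    match e
  6  $ e e b b    b b e e $      match b
  7  $ e e b      b e e $        match b
  8  $ e e        e e $          match e
  9  $ e          e $            match e
Accept reached after 9 steps.

9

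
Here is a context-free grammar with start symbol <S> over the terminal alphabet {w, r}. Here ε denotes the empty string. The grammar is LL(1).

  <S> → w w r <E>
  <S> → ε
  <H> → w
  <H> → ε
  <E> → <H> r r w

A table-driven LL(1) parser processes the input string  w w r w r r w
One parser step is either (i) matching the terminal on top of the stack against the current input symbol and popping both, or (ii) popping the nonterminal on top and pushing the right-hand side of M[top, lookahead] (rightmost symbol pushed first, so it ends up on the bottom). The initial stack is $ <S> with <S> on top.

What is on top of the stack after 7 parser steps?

r

     Stack        Input            Action
  1  $ <S>        w w r w r r w $  expand <S> → w w r <E>
  2  $ <E> r w w  w w r w r r w $  match w
  3  $ <E> r w    w r w r r w $    match w
  4  $ <E> r      r w r r w $      match r
  5  $ <E>        w r r w $        expand <E> → <H> r r w
  6  $ w r r <H>  w r r w $        expand <H> → w
  7  $ w r r w    w r r w $        match w
Stack after step 7: $ w r r (top = r).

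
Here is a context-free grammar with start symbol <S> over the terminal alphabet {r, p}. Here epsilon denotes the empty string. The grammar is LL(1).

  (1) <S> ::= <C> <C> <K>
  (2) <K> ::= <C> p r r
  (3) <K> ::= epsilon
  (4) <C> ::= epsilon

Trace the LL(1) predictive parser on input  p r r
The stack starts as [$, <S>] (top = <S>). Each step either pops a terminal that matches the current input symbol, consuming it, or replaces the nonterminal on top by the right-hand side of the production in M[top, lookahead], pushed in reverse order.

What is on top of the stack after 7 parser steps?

     Stack          Input    Action
  1  $ <S>          p r r $  expand <S> ::= <C> <C> <K>
  2  $ <K> <C> <C>  p r r $  expand <C> ::= epsilon
  3  $ <K> <C>      p r r $  expand <C> ::= epsilon
  4  $ <K>          p r r $  expand <K> ::= <C> p r r
  5  $ r r p <C>    p r r $  expand <C> ::= epsilon
  6  $ r r p        p r r $  match p
  7  $ r r          r r $    match r
Stack after step 7: $ r (top = r).

r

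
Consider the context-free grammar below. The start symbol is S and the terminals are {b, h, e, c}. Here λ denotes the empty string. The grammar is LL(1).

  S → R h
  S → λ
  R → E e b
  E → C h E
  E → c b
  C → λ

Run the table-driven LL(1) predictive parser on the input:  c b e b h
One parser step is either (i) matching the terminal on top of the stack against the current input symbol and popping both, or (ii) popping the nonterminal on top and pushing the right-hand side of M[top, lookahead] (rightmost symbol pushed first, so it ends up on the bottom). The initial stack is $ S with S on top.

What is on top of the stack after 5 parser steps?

     Stack        Input        Action
  1  $ S          c b e b h $  expand S → R h
  2  $ h R        c b e b h $  expand R → E e b
  3  $ h b e E    c b e b h $  expand E → c b
  4  $ h b e b c  c b e b h $  match c
  5  $ h b e b    b e b h $    match b
Stack after step 5: $ h b e (top = e).

e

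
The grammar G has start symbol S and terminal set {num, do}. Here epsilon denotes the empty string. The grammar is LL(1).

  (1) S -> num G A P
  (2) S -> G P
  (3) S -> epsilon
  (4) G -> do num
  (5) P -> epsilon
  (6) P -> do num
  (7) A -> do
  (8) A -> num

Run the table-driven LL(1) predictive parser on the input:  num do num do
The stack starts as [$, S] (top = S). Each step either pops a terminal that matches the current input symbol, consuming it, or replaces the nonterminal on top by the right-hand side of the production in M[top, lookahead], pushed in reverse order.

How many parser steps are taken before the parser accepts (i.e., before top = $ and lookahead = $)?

8

step 1: stack=$ S  input=num do num do $  — expand S -> num G A P
step 2: stack=$ P A G num  input=num do num do $  — match num
step 3: stack=$ P A G  input=do num do $  — expand G -> do num
step 4: stack=$ P A num do  input=do num do $  — match do
step 5: stack=$ P A num  input=num do $  — match num
step 6: stack=$ P A  input=do $  — expand A -> do
step 7: stack=$ P do  input=do $  — match do
step 8: stack=$ P  input=$  — expand P -> epsilon
Accept reached after 8 steps.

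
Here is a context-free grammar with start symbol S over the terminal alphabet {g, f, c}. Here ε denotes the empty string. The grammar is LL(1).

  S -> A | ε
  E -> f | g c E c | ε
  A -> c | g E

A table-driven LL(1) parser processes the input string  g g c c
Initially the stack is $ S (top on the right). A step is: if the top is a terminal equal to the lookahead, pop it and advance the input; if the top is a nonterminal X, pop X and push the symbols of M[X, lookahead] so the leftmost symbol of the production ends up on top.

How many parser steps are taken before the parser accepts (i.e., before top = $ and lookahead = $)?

step 1: stack=$ S  input=g g c c $  — expand S -> A
step 2: stack=$ A  input=g g c c $  — expand A -> g E
step 3: stack=$ E g  input=g g c c $  — match g
step 4: stack=$ E  input=g c c $  — expand E -> g c E c
step 5: stack=$ c E c g  input=g c c $  — match g
step 6: stack=$ c E c  input=c c $  — match c
step 7: stack=$ c E  input=c $  — expand E -> ε
step 8: stack=$ c  input=c $  — match c
Accept reached after 8 steps.

8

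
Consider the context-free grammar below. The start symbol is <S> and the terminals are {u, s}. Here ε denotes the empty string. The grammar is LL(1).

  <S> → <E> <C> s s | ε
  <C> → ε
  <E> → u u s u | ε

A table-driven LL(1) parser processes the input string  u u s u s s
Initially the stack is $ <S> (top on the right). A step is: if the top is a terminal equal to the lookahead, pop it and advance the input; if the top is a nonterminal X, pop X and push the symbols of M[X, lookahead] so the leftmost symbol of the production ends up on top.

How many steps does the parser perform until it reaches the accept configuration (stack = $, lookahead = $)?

step 1: stack=$ <S>  input=u u s u s s $  — expand <S> → <E> <C> s s
step 2: stack=$ s s <C> <E>  input=u u s u s s $  — expand <E> → u u s u
step 3: stack=$ s s <C> u s u u  input=u u s u s s $  — match u
step 4: stack=$ s s <C> u s u  input=u s u s s $  — match u
step 5: stack=$ s s <C> u s  input=s u s s $  — match s
step 6: stack=$ s s <C> u  input=u s s $  — match u
step 7: stack=$ s s <C>  input=s s $  — expand <C> → ε
step 8: stack=$ s s  input=s s $  — match s
step 9: stack=$ s  input=s $  — match s
Accept reached after 9 steps.

9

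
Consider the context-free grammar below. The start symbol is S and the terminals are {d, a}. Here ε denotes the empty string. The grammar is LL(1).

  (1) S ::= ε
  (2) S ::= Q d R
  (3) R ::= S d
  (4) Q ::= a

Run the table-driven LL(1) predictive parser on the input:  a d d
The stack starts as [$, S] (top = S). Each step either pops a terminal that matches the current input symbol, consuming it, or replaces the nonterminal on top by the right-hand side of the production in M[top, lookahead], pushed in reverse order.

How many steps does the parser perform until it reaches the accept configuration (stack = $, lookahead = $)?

7

step 1: stack=$ S  input=a d d $  — expand S ::= Q d R
step 2: stack=$ R d Q  input=a d d $  — expand Q ::= a
step 3: stack=$ R d a  input=a d d $  — match a
step 4: stack=$ R d  input=d d $  — match d
step 5: stack=$ R  input=d $  — expand R ::= S d
step 6: stack=$ d S  input=d $  — expand S ::= ε
step 7: stack=$ d  input=d $  — match d
Accept reached after 7 steps.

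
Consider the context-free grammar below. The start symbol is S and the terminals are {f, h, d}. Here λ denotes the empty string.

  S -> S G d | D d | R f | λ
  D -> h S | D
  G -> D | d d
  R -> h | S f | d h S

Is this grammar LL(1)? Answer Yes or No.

No

FIRST(S) = {λ, d, f, h}
FIRST(D) = {h}
FIRST(G) = {d, h}
FIRST(R) = {d, f, h}
FOLLOW(S) = {$, d, f, h}
FOLLOW(D) = {d}
FOLLOW(G) = {d}
FOLLOW(R) = {f}
Cell M[D, h] receives both D -> h S and D -> D — the grammar is not LL(1).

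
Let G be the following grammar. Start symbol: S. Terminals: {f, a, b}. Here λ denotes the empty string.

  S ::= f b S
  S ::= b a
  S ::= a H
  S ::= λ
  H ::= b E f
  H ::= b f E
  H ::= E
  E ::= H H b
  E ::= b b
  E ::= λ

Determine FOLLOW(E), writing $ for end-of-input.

{$, b, f}

FIRST(S): from S::=f b S we get {f}; from S::=b a we get {b}; from S::=a H we get {a}; from S::=λ we get {λ}. So FIRST(S) = {λ, a, b, f}.
FIRST(H): from H::=b E f we get {b}; from H::=b f E we get {b}; from H::=E we get {λ, b}. So FIRST(H) = {λ, b}.
FIRST(E): from E::=H H b we get {b}; from E::=b b we get {b}; from E::=λ we get {λ}. So FIRST(E) = {λ, b}.
FOLLOW(S) includes $ since S is the start symbol.
FOLLOW(S): in S::=f b S, the suffix after S is empty (adds nothing new). Thus FOLLOW(S) = {$}.
FOLLOW(H): in S::=a H, the suffix after H is empty, so FOLLOW(H) ⊇ FOLLOW(S) = {$}; in E::=H H b (occurrence 1), H is followed by H b with FIRST {b}; in E::=H H b (occurrence 2), H is followed by b with FIRST {b}. Thus FOLLOW(H) = {$, b}.
FOLLOW(E): in H::=b E f, E is followed by f with FIRST {f}; in H::=b f E, the suffix after E is empty, so FOLLOW(E) ⊇ FOLLOW(H) = {$, b}; in H::=E, the suffix after E is empty, so FOLLOW(E) ⊇ FOLLOW(H) = {$, b}. Thus FOLLOW(E) = {$, b, f}.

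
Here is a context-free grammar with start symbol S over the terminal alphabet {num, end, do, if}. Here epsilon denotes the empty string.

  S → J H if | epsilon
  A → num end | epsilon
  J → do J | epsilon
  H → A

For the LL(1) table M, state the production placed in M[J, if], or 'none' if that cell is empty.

FIRST(A) = {epsilon, num}
FIRST(J) = {epsilon, do}
FIRST(H) = {epsilon, num}  (via A)
FIRST(S) = {epsilon, do, if, num}  (via J H if)
FOLLOW(S) includes $ since S is the start symbol.
FOLLOW(J): in S→J H if, J is followed by H if with FIRST {if, num}; in J→do J, the suffix after J is empty (adds nothing new). Thus FOLLOW(J) = {if, num}.
For J → do J: FIRST(do J) = {do}, so it goes in M[J, t] for t ∈ {do}.
For J → epsilon: FIRST(epsilon) = {epsilon}, so it goes in M[J, t] for t ∈ {}; since epsilon ∈ FIRST, also for every t ∈ FOLLOW(J) = {if, num}.

J → epsilon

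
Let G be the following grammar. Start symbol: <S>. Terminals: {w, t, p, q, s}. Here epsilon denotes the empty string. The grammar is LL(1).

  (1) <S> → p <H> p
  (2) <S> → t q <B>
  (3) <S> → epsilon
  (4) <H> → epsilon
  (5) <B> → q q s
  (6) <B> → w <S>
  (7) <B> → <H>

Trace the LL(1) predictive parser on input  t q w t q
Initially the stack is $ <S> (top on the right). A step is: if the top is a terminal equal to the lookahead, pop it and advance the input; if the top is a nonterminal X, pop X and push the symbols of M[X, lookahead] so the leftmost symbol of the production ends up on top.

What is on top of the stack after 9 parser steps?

<H>

step 1: stack=$ <S>  input=t q w t q $  — expand <S> → t q <B>
step 2: stack=$ <B> q t  input=t q w t q $  — match t
step 3: stack=$ <B> q  input=q w t q $  — match q
step 4: stack=$ <B>  input=w t q $  — expand <B> → w <S>
step 5: stack=$ <S> w  input=w t q $  — match w
step 6: stack=$ <S>  input=t q $  — expand <S> → t q <B>
step 7: stack=$ <B> q t  input=t q $  — match t
step 8: stack=$ <B> q  input=q $  — match q
step 9: stack=$ <B>  input=$  — expand <B> → <H>
Stack after step 9: $ <H> (top = <H>).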